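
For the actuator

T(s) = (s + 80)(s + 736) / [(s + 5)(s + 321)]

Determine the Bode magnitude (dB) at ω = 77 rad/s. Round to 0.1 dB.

10.2 dB

At s = jω = j77:
zero (s+80): 80 + j77 → |·| = √(80²+77²) = √12329 ≈ 111.04, ∠ = arctan(77/80) ≈ 43.91°
zero (s+736): 736 + j77 → |·| = √(736²+77²) = √547625 ≈ 740.02, ∠ = arctan(77/736) ≈ 5.97°
pole (s+5): 5 + j77 → |·| = √(5²+77²) = √5954 ≈ 77.162, ∠ = arctan(77/5) ≈ 86.28°
pole (s+321): 321 + j77 → |·| = √(321²+77²) = √108970 ≈ 330.11, ∠ = arctan(77/321) ≈ 13.49°
|T| = 1 · 82172 / 25472 ≈ 3.226
Gain = 20 log₁₀(3.226) ≈ 10.17 dB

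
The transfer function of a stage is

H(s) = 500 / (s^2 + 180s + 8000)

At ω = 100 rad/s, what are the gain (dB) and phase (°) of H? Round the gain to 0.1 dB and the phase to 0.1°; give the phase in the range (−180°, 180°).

-31.2 dB, -96.3°

Substitute s = j100:
Numerator: 500 = 500 + j0
Denominator: (j100)^2 + 180(j100) + 8000 = -2000 + j18000
|N| = √(500² + 0²) ≈ 500, ∠N ≈ 0.00°
|D| = √(2000² + 18000²) ≈ 18111, ∠D ≈ 96.34°
|H| = 500 / 18111 ≈ 0.027608
Gain = 20 log₁₀(0.027608) ≈ -31.18 dB
∠H = 0.00° − 96.34° = -96.34°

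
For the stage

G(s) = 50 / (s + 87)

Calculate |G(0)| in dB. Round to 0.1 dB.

G(0) = 50 / 87 ≈ 0.57471
20 log₁₀(0.57471) ≈ -4.81 dB

-4.8 dB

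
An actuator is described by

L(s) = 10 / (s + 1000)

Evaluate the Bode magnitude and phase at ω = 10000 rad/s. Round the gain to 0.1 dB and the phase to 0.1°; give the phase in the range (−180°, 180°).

At s = jω = j10000:
pole (s+1000): 1000 + j10000 → |·| = √(1000²+10000²) = √101000000 ≈ 10050, ∠ = arctan(10000/1000) ≈ 84.29°
|L| = 10 / 10050 ≈ 0.00099502
Gain = 20 log₁₀(0.00099502) ≈ -60.04 dB
∠L = 0.00° − 84.29° = -84.29°

-60.0 dB, -84.3°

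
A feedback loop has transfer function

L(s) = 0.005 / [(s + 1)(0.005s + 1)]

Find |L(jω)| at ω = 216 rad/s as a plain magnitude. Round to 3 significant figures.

1.57e-05

At ω = 216 rad/s:
pole (1 + j216·1) = 1 + j216 → |·| ≈ 216, ∠ ≈ 89.73°
pole (1 + j216·0.005) = 1 + j1.08 → |·| ≈ 1.4719, ∠ ≈ 47.20°
|L| = 0.005 · 1 / (216 · 1.4719) ≈ 1.5727e-05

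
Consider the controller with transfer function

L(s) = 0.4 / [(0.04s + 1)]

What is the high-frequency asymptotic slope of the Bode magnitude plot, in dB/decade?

-20 dB/decade

Each pole contributes −20 dB/decade at high frequency; each zero contributes +20 dB/decade.
Net: 0 zero(s) − 1 pole(s) → -20 dB/decade.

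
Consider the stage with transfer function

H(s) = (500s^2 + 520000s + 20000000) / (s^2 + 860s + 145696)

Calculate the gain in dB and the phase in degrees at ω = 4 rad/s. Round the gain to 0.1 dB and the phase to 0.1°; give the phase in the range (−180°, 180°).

Substitute s = j4:
Numerator: 500(j4)^2 + 520000(j4) + 20000000 = 19992000 + j2080000
Denominator: (j4)^2 + 860(j4) + 145696 = 145680 + j3440
|N| = √(19992000² + 2080000²) ≈ 2.01e+07, ∠N ≈ 5.94°
|D| = √(145680² + 3440²) ≈ 1.4572e+05, ∠D ≈ 1.35°
|H| = 2.01e+07 / 1.4572e+05 ≈ 137.94
Gain = 20 log₁₀(137.94) ≈ 42.79 dB
∠H = 5.94° − 1.35° = 4.59°

42.8 dB, 4.6°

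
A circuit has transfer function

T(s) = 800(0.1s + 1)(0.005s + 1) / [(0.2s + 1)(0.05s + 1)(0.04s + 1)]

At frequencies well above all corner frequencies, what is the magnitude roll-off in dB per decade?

Each pole contributes −20 dB/decade at high frequency; each zero contributes +20 dB/decade.
Net: 2 zero(s) − 3 pole(s) → -20 dB/decade.

-20 dB/decade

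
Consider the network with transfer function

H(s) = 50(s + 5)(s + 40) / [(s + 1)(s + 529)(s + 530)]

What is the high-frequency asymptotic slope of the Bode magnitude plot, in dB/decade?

Each pole contributes −20 dB/decade at high frequency; each zero contributes +20 dB/decade.
Net: 2 zero(s) − 3 pole(s) → -20 dB/decade.

-20 dB/decade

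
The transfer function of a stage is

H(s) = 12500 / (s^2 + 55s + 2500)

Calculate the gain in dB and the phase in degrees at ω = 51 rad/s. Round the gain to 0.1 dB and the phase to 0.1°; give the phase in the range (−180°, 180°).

At s = jω = j51:
quadratic: (j51)² + 55·j51 + 2500 = -101 + j2805 → |·| ≈ 2806.8, ∠ ≈ 92.06°
|H| = 12500 / 2806.8 ≈ 4.4535
Gain = 20 log₁₀(4.4535) ≈ 12.97 dB
∠H = 0.00° − 92.06° = -92.06°

13.0 dB, -92.1°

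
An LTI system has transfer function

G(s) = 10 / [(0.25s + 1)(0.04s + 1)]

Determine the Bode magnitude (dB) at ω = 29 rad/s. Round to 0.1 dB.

At ω = 29 rad/s:
pole (1 + j29·0.25) = 1 + j7.25 → |·| ≈ 7.3186, ∠ ≈ 82.15°
pole (1 + j29·0.04) = 1 + j1.16 → |·| ≈ 1.5315, ∠ ≈ 49.24°
|G| = 10 · 1 / (7.3186 · 1.5315) ≈ 0.89219
Gain = 20 log₁₀(0.89219) ≈ -0.99 dB

-1.0 dB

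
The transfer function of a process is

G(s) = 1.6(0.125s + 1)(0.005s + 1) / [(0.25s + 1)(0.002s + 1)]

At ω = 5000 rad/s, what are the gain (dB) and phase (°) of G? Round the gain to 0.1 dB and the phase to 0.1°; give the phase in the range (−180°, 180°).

6.0 dB, 3.4°

At ω = 5000 rad/s:
zero (1 + j5000·0.125) = 1 + j625 → |·| ≈ 625, ∠ ≈ 89.91°
zero (1 + j5000·0.005) = 1 + j25 → |·| ≈ 25.02, ∠ ≈ 87.71°
pole (1 + j5000·0.25) = 1 + j1250 → |·| ≈ 1250, ∠ ≈ 89.95°
pole (1 + j5000·0.002) = 1 + j10 → |·| ≈ 10.05, ∠ ≈ 84.29°
|G| = 1.6 · 625 · 25.02 / (1250 · 10.05) ≈ 1.9916
Gain = 20 log₁₀(1.9916) ≈ 5.98 dB
∠G = (89.91° + 87.71°) − (89.95° + 84.29°) = 3.38°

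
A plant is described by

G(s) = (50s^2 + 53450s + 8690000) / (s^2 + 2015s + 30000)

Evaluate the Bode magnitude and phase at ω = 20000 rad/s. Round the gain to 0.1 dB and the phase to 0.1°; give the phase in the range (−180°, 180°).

Substitute s = j20000:
Numerator: 50(j20000)^2 + 53450(j20000) + 8690000 = -19991310000 + j1069000000
Denominator: (j20000)^2 + 2015(j20000) + 30000 = -399970000 + j40300000
|N| = √(19991310000² + 1069000000²) ≈ 2.002e+10, ∠N ≈ 176.94°
|D| = √(399970000² + 40300000²) ≈ 4.02e+08, ∠D ≈ 174.25°
|G| = 2.002e+10 / 4.02e+08 ≈ 49.801
Gain = 20 log₁₀(49.801) ≈ 33.94 dB
∠G = 176.94° − 174.25° = 2.69°

33.9 dB, 2.7°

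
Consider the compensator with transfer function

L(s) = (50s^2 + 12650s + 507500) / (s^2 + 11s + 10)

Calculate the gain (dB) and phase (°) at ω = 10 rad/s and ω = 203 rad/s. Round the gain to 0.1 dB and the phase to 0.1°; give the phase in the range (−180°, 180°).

ω = 10: 71.2 dB, -115.2°; ω = 203: 37.2 dB, -55.7°

Substitute s = j10:
Numerator: 50(j10)^2 + 12650(j10) + 507500 = 502500 + j126500
Denominator: (j10)^2 + 11(j10) + 10 = -90 + j110
|N| = √(502500² + 126500²) ≈ 5.1818e+05, ∠N ≈ 14.13°
|D| = √(90² + 110²) ≈ 142.13, ∠D ≈ 129.29°
|L| = 5.1818e+05 / 142.13 ≈ 3645.8
Gain = 20 log₁₀(3645.8) ≈ 71.24 dB
∠L = 14.13° − 129.29° = -115.16°

Substitute s = j203:
Numerator: 50(j203)^2 + 12650(j203) + 507500 = -1552950 + j2567950
Denominator: (j203)^2 + 11(j203) + 10 = -41199 + j2233
|N| = √(1552950² + 2567950²) ≈ 3.001e+06, ∠N ≈ 121.16°
|D| = √(41199² + 2233²) ≈ 41259, ∠D ≈ 176.90°
|L| = 3.001e+06 / 41259 ≈ 72.736
Gain = 20 log₁₀(72.736) ≈ 37.23 dB
∠L = 121.16° − 176.90° = -55.74°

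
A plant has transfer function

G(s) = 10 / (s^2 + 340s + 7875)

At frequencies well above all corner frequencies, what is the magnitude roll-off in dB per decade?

Each pole contributes −20 dB/decade at high frequency; each zero contributes +20 dB/decade.
Net: 0 zero(s) − 2 pole(s) → -40 dB/decade.

-40 dB/decade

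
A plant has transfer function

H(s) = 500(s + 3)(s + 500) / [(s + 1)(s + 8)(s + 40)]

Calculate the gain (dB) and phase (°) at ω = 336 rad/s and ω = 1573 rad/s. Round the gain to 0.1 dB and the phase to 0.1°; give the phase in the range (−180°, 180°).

At s = jω = j336:
zero (s+3): 3 + j336 → |·| = √(3²+336²) = √112905 ≈ 336.01, ∠ = arctan(336/3) ≈ 89.49°
zero (s+500): 500 + j336 → |·| = √(500²+336²) = √362896 ≈ 602.41, ∠ = arctan(336/500) ≈ 33.90°
pole (s+1): 1 + j336 → |·| = √(1²+336²) = √112897 ≈ 336, ∠ = arctan(336/1) ≈ 89.83°
pole (s+8): 8 + j336 → |·| = √(8²+336²) = √112960 ≈ 336.1, ∠ = arctan(336/8) ≈ 88.64°
pole (s+40): 40 + j336 → |·| = √(40²+336²) = √114496 ≈ 338.37, ∠ = arctan(336/40) ≈ 83.21°
|H| = 500 · 2.0242e+05 / 3.8212e+07 ≈ 2.6486
Gain = 20 log₁₀(2.6486) ≈ 8.46 dB
∠H = 123.39° − 261.68° = -138.29°

At s = jω = j1573:
zero (s+3): 3 + j1573 → |·| = √(3²+1573²) = √2474338 ≈ 1573, ∠ = arctan(1573/3) ≈ 89.89°
zero (s+500): 500 + j1573 → |·| = √(500²+1573²) = √2724329 ≈ 1650.6, ∠ = arctan(1573/500) ≈ 72.37°
pole (s+1): 1 + j1573 → |·| = √(1²+1573²) = √2474330 ≈ 1573, ∠ = arctan(1573/1) ≈ 89.96°
pole (s+8): 8 + j1573 → |·| = √(8²+1573²) = √2474393 ≈ 1573, ∠ = arctan(1573/8) ≈ 89.71°
pole (s+40): 40 + j1573 → |·| = √(40²+1573²) = √2475929 ≈ 1573.5, ∠ = arctan(1573/40) ≈ 88.54°
|H| = 500 · 2.5964e+06 / 3.8934e+09 ≈ 0.33344
Gain = 20 log₁₀(0.33344) ≈ -9.54 dB
∠H = 162.26° − 268.21° = -105.95°

ω = 336: 8.5 dB, -138.3°; ω = 1573: -9.5 dB, -106.0°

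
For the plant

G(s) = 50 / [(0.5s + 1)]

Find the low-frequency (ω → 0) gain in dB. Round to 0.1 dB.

34.0 dB

G(0) = 50 · 1 / 1 = 50
20 log₁₀(50) ≈ 33.98 dB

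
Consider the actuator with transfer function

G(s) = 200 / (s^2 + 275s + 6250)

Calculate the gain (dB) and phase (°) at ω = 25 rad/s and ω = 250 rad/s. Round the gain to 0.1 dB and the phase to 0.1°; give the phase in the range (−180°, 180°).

Substitute s = j25:
Numerator: 200 = 200 + j0
Denominator: (j25)^2 + 275(j25) + 6250 = 5625 + j6875
|N| = √(200² + 0²) ≈ 200, ∠N ≈ 0.00°
|D| = √(5625² + 6875²) ≈ 8882.9, ∠D ≈ 50.71°
|G| = 200 / 8882.9 ≈ 0.022515
Gain = 20 log₁₀(0.022515) ≈ -32.95 dB
∠G = 0.00° − 50.71° = -50.71°

Substitute s = j250:
Numerator: 200 = 200 + j0
Denominator: (j250)^2 + 275(j250) + 6250 = -56250 + j68750
|N| = √(200² + 0²) ≈ 200, ∠N ≈ 0.00°
|D| = √(56250² + 68750²) ≈ 88829, ∠D ≈ 129.29°
|G| = 200 / 88829 ≈ 0.0022515
Gain = 20 log₁₀(0.0022515) ≈ -52.95 dB
∠G = 0.00° − 129.29° = -129.29°

ω = 25: -33.0 dB, -50.7°; ω = 250: -53.0 dB, -129.3°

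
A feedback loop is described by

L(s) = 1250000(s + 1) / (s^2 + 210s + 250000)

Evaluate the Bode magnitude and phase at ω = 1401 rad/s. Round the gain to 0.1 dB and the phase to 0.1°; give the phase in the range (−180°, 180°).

60.1 dB, -80.3°

At s = jω = j1401:
zero (s+1): 1 + j1401 → |·| = √(1²+1401²) = √1962802 ≈ 1401, ∠ = arctan(1401/1) ≈ 89.96°
quadratic: (j1401)² + 210·j1401 + 250000 = -1712801 + j294210 → |·| ≈ 1.7379e+06, ∠ ≈ 170.25°
|L| = 1250000 · 1401 / 1.7379e+06 ≈ 1007.7
Gain = 20 log₁₀(1007.7) ≈ 60.07 dB
∠L = 89.96° − 170.25° = -80.29°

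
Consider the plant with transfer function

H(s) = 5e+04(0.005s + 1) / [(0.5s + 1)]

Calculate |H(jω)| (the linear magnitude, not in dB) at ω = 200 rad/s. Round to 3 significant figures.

At ω = 200 rad/s:
zero (1 + j200·0.005) = 1 + j1 → |·| ≈ 1.4142, ∠ ≈ 45.00°
pole (1 + j200·0.5) = 1 + j100 → |·| ≈ 100, ∠ ≈ 89.43°
|H| = 5e+04 · 1.4142 / (100) ≈ 707.1

707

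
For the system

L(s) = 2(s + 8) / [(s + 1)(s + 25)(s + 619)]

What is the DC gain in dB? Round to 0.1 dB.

-59.7 dB

L(0) = 2·8 / (1·25·619) ≈ 0.0010339
20 log₁₀(0.0010339) ≈ -59.71 dB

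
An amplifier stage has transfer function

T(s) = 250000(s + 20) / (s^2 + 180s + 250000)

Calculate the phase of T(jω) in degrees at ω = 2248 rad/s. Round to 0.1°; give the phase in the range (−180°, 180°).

-85.7°

At s = jω = j2248:
zero (s+20): 20 + j2248 → |·| = √(20²+2248²) = √5053904 ≈ 2248.1, ∠ = arctan(2248/20) ≈ 89.49°
quadratic: (j2248)² + 180·j2248 + 250000 = -4803504 + j404640 → |·| ≈ 4.8205e+06, ∠ ≈ 175.18°
∠T = 89.49° − 175.18° = -85.69°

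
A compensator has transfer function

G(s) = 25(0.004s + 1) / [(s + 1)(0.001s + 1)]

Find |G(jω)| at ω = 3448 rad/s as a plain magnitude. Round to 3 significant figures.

0.0279

At ω = 3448 rad/s:
zero (1 + j3448·0.004) = 1 + j13.792 → |·| ≈ 13.828, ∠ ≈ 85.85°
pole (1 + j3448·1) = 1 + j3448 → |·| ≈ 3448, ∠ ≈ 89.98°
pole (1 + j3448·0.001) = 1 + j3.448 → |·| ≈ 3.5901, ∠ ≈ 73.83°
|G| = 25 · 13.828 / (3448 · 3.5901) ≈ 0.027927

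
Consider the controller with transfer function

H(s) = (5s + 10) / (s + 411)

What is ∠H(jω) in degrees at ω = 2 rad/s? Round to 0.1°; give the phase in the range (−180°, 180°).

44.7°

Substitute s = j2:
Numerator: 5(j2) + 10 = 10 + j10
Denominator: (j2) + 411 = 411 + j2
|N| = √(10² + 10²) ≈ 14.142, ∠N ≈ 45.00°
|D| = √(411² + 2²) ≈ 411, ∠D ≈ 0.28°
∠H = 45.00° − 0.28° = 44.72°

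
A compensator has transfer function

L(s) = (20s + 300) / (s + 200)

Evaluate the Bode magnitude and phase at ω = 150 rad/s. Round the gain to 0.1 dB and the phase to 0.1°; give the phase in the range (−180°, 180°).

21.6 dB, 47.4°

Substitute s = j150:
Numerator: 20(j150) + 300 = 300 + j3000
Denominator: (j150) + 200 = 200 + j150
|N| = √(300² + 3000²) ≈ 3015, ∠N ≈ 84.29°
|D| = √(200² + 150²) ≈ 250, ∠D ≈ 36.87°
|L| = 3015 / 250 ≈ 12.06
Gain = 20 log₁₀(12.06) ≈ 21.63 dB
∠L = 84.29° − 36.87° = 47.42°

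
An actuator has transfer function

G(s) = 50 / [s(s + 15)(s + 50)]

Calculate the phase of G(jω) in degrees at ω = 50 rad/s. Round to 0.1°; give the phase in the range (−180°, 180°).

151.7°

At s = jω = j50:
pole (s+15): 15 + j50 → |·| = √(15²+50²) = √2725 ≈ 52.202, ∠ = arctan(50/15) ≈ 73.30°
pole (s+50): 50 + j50 → |·| = √(50²+50²) = √5000 ≈ 70.711, ∠ = arctan(50/50) ≈ 45.00°
pole at origin: |s| = 50, ∠ = 90.00° (in denominator)
∠G = 0.00° − 208.30° = -208.30° ≡ 151.70° (principal value)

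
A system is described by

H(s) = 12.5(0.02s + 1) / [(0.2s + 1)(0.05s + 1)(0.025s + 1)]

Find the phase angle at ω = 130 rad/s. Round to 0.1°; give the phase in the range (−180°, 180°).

-173.0°

At ω = 130 rad/s:
zero (1 + j130·0.02) = 1 + j2.6 → |·| ≈ 2.7857, ∠ ≈ 68.96°
pole (1 + j130·0.2) = 1 + j26 → |·| ≈ 26.019, ∠ ≈ 87.80°
pole (1 + j130·0.05) = 1 + j6.5 → |·| ≈ 6.5765, ∠ ≈ 81.25°
pole (1 + j130·0.025) = 1 + j3.25 → |·| ≈ 3.4004, ∠ ≈ 72.90°
∠H = (68.96°) − (87.80° + 81.25° + 72.90°) = -172.99°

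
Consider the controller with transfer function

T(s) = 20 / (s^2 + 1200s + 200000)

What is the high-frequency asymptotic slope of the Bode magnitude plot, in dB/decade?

Each pole contributes −20 dB/decade at high frequency; each zero contributes +20 dB/decade.
Net: 0 zero(s) − 2 pole(s) → -40 dB/decade.

-40 dB/decade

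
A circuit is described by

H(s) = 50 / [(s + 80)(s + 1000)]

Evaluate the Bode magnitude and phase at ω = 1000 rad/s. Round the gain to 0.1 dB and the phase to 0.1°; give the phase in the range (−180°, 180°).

-89.1 dB, -130.4°

At s = jω = j1000:
pole (s+80): 80 + j1000 → |·| = √(80²+1000²) = √1006400 ≈ 1003.2, ∠ = arctan(1000/80) ≈ 85.43°
pole (s+1000): 1000 + j1000 → |·| = √(1000²+1000²) = √2000000 ≈ 1414.2, ∠ = arctan(1000/1000) ≈ 45.00°
|H| = 50 / 1.4187e+06 ≈ 3.5244e-05
Gain = 20 log₁₀(3.5244e-05) ≈ -89.06 dB
∠H = 0.00° − 130.43° = -130.43°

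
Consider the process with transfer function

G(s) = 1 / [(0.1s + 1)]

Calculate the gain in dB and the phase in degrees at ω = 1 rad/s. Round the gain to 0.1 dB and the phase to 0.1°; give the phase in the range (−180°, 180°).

At ω = 1 rad/s:
pole (1 + j1·0.1) = 1 + j0.1 → |·| ≈ 1.005, ∠ ≈ 5.71°
|G| = 1 · 1 / (1.005) ≈ 0.99502
Gain = 20 log₁₀(0.99502) ≈ -0.04 dB
∠G = (0°) − (5.71°) = -5.71°

-0.0 dB, -5.7°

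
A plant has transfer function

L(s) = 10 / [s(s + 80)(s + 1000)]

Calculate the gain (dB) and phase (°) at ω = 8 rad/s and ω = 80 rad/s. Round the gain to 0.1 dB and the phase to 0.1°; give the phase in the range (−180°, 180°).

At s = jω = j8:
pole (s+80): 80 + j8 → |·| = √(80²+8²) = √6464 ≈ 80.399, ∠ = arctan(8/80) ≈ 5.71°
pole (s+1000): 1000 + j8 → |·| = √(1000²+8²) = √1000064 ≈ 1000, ∠ = arctan(8/1000) ≈ 0.46°
pole at origin: |s| = 8, ∠ = 90.00° (in denominator)
|L| = 10 / 6.4319e+05 ≈ 1.5548e-05
Gain = 20 log₁₀(1.5548e-05) ≈ -96.17 dB
∠L = 0.00° − 96.17° = -96.17°

At s = jω = j80:
pole (s+80): 80 + j80 → |·| = √(80²+80²) = √12800 ≈ 113.14, ∠ = arctan(80/80) ≈ 45.00°
pole (s+1000): 1000 + j80 → |·| = √(1000²+80²) = √1006400 ≈ 1003.2, ∠ = arctan(80/1000) ≈ 4.57°
pole at origin: |s| = 80, ∠ = 90.00° (in denominator)
|L| = 10 / 9.0802e+06 ≈ 1.1013e-06
Gain = 20 log₁₀(1.1013e-06) ≈ -119.16 dB
∠L = 0.00° − 139.57° = -139.57°

ω = 8: -96.2 dB, -96.2°; ω = 80: -119.2 dB, -139.6°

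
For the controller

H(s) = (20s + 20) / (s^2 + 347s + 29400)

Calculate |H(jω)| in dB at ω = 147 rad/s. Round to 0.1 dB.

-24.9 dB

Substitute s = j147:
Numerator: 20(j147) + 20 = 20 + j2940
Denominator: (j147)^2 + 347(j147) + 29400 = 7791 + j51009
|N| = √(20² + 2940²) ≈ 2940.1, ∠N ≈ 89.61°
|D| = √(7791² + 51009²) ≈ 51601, ∠D ≈ 81.32°
|H| = 2940.1 / 51601 ≈ 0.056978
Gain = 20 log₁₀(0.056978) ≈ -24.89 dB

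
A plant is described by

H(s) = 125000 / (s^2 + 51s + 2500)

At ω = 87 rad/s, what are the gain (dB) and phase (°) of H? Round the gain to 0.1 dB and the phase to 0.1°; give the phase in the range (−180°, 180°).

At s = jω = j87:
quadratic: (j87)² + 51·j87 + 2500 = -5069 + j4437 → |·| ≈ 6736.6, ∠ ≈ 138.80°
|H| = 125000 / 6736.6 ≈ 18.555
Gain = 20 log₁₀(18.555) ≈ 25.37 dB
∠H = 0.00° − 138.80° = -138.80°

25.4 dB, -138.8°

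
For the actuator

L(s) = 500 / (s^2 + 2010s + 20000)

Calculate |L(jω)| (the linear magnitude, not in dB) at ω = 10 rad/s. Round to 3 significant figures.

Substitute s = j10:
Numerator: 500 = 500 + j0
Denominator: (j10)^2 + 2010(j10) + 20000 = 19900 + j20100
|N| = √(500² + 0²) ≈ 500, ∠N ≈ 0.00°
|D| = √(19900² + 20100²) ≈ 28285, ∠D ≈ 45.29°
|L| = 500 / 28285 ≈ 0.017677

0.0177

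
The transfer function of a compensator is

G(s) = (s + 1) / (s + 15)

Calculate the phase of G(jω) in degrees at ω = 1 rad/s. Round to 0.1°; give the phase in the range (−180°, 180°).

At s = jω = j1:
zero (s+1): 1 + j1 → |·| = √(1²+1²) = √2 ≈ 1.4142, ∠ = arctan(1/1) ≈ 45.00°
pole (s+15): 15 + j1 → |·| = √(15²+1²) = √226 ≈ 15.033, ∠ = arctan(1/15) ≈ 3.81°
∠G = 45.00° − 3.81° = 41.19°

41.2°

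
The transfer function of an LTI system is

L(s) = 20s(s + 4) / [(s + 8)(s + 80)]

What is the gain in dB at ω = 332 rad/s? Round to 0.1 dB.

25.8 dB

At s = jω = j332:
zero (s+4): 4 + j332 → |·| = √(4²+332²) = √110240 ≈ 332.02, ∠ = arctan(332/4) ≈ 89.31°
zero at origin: s = j332 → |·| = 332, ∠ = 90.00°
pole (s+8): 8 + j332 → |·| = √(8²+332²) = √110288 ≈ 332.1, ∠ = arctan(332/8) ≈ 88.62°
pole (s+80): 80 + j332 → |·| = √(80²+332²) = √116624 ≈ 341.5, ∠ = arctan(332/80) ≈ 76.45°
|L| = 20 · 1.1023e+05 / 1.1341e+05 ≈ 19.439
Gain = 20 log₁₀(19.439) ≈ 25.77 dB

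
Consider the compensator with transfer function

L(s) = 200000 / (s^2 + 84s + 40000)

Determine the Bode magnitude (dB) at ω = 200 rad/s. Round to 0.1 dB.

21.5 dB

At s = jω = j200:
quadratic: (j200)² + 84·j200 + 40000 = 0 + j16800 → |·| ≈ 16800, ∠ ≈ 90.00°
|L| = 200000 / 16800 ≈ 11.905
Gain = 20 log₁₀(11.905) ≈ 21.51 dB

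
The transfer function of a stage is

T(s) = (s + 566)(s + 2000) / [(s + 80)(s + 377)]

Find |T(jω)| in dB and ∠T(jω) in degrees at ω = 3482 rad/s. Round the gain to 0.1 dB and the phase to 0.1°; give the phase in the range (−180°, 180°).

At s = jω = j3482:
zero (s+566): 566 + j3482 → |·| = √(566²+3482²) = √12444680 ≈ 3527.7, ∠ = arctan(3482/566) ≈ 80.77°
zero (s+2000): 2000 + j3482 → |·| = √(2000²+3482²) = √16124324 ≈ 4015.5, ∠ = arctan(3482/2000) ≈ 60.13°
pole (s+80): 80 + j3482 → |·| = √(80²+3482²) = √12130724 ≈ 3482.9, ∠ = arctan(3482/80) ≈ 88.68°
pole (s+377): 377 + j3482 → |·| = √(377²+3482²) = √12266453 ≈ 3502.3, ∠ = arctan(3482/377) ≈ 83.82°
|T| = 1 · 1.4165e+07 / 1.2198e+07 ≈ 1.1613
Gain = 20 log₁₀(1.1613) ≈ 1.30 dB
∠T = 140.90° − 172.50° = -31.60°

1.3 dB, -31.6°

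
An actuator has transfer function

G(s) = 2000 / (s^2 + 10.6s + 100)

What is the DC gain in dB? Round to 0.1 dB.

G(0) = 2000 / 100 = 20
20 log₁₀(20) ≈ 26.02 dB

26.0 dB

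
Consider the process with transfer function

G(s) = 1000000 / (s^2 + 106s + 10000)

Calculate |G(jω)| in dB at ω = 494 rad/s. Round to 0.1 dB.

At s = jω = j494:
quadratic: (j494)² + 106·j494 + 10000 = -234036 + j52364 → |·| ≈ 2.3982e+05, ∠ ≈ 167.39°
|G| = 1000000 / 2.3982e+05 ≈ 4.1698
Gain = 20 log₁₀(4.1698) ≈ 12.40 dB

12.4 dB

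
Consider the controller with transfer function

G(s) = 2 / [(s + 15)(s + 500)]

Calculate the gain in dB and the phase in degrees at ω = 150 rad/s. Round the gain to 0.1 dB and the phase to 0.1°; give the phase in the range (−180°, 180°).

-91.9 dB, -101.0°

At s = jω = j150:
pole (s+15): 15 + j150 → |·| = √(15²+150²) = √22725 ≈ 150.75, ∠ = arctan(150/15) ≈ 84.29°
pole (s+500): 500 + j150 → |·| = √(500²+150²) = √272500 ≈ 522.02, ∠ = arctan(150/500) ≈ 16.70°
|G| = 2 / 78695 ≈ 2.5415e-05
Gain = 20 log₁₀(2.5415e-05) ≈ -91.90 dB
∠G = 0.00° − 100.99° = -100.99°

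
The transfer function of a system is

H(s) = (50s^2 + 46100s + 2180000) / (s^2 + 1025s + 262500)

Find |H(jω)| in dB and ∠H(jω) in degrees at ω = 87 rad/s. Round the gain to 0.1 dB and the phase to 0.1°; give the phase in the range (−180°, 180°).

Substitute s = j87:
Numerator: 50(j87)^2 + 46100(j87) + 2180000 = 1801550 + j4010700
Denominator: (j87)^2 + 1025(j87) + 262500 = 254931 + j89175
|N| = √(1801550² + 4010700²) ≈ 4.3967e+06, ∠N ≈ 65.81°
|D| = √(254931² + 89175²) ≈ 2.7008e+05, ∠D ≈ 19.28°
|H| = 4.3967e+06 / 2.7008e+05 ≈ 16.279
Gain = 20 log₁₀(16.279) ≈ 24.23 dB
∠H = 65.81° − 19.28° = 46.53°

24.2 dB, 46.5°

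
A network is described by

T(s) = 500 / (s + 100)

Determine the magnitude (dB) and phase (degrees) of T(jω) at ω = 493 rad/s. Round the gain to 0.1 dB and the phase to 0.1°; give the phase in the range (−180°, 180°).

At s = jω = j493:
pole (s+100): 100 + j493 → |·| = √(100²+493²) = √253049 ≈ 503.04, ∠ = arctan(493/100) ≈ 78.53°
|T| = 500 / 503.04 ≈ 0.99396
Gain = 20 log₁₀(0.99396) ≈ -0.05 dB
∠T = 0.00° − 78.53° = -78.53°

-0.1 dB, -78.5°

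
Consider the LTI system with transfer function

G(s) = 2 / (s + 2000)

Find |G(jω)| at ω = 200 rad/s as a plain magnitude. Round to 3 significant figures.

At s = jω = j200:
pole (s+2000): 2000 + j200 → |·| = √(2000²+200²) = √4040000 ≈ 2010, ∠ = arctan(200/2000) ≈ 5.71°
|G| = 2 / 2010 ≈ 0.00099502

0.000995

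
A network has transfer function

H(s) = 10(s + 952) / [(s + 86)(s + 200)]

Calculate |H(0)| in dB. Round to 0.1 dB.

-5.1 dB

H(0) = 10·952 / (86·200) ≈ 0.55349
20 log₁₀(0.55349) ≈ -5.14 dB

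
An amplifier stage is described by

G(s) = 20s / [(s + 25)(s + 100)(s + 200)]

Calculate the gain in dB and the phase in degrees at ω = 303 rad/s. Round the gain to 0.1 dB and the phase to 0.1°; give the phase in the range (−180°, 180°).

-75.3 dB, -123.6°

At s = jω = j303:
zero at origin: s = j303 → |·| = 303, ∠ = 90.00°
pole (s+25): 25 + j303 → |·| = √(25²+303²) = √92434 ≈ 304.03, ∠ = arctan(303/25) ≈ 85.28°
pole (s+100): 100 + j303 → |·| = √(100²+303²) = √101809 ≈ 319.08, ∠ = arctan(303/100) ≈ 71.74°
pole (s+200): 200 + j303 → |·| = √(200²+303²) = √131809 ≈ 363.06, ∠ = arctan(303/200) ≈ 56.57°
|G| = 20 · 303 / 3.522e+07 ≈ 0.00017206
Gain = 20 log₁₀(0.00017206) ≈ -75.29 dB
∠G = 90.00° − 213.59° = -123.59°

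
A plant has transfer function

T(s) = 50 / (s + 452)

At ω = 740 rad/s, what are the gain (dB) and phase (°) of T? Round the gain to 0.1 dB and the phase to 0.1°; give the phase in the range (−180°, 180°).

-24.8 dB, -58.6°

Substitute s = j740:
Numerator: 50 = 50 + j0
Denominator: (j740) + 452 = 452 + j740
|N| = √(50² + 0²) ≈ 50, ∠N ≈ 0.00°
|D| = √(452² + 740²) ≈ 867.12, ∠D ≈ 58.58°
|T| = 50 / 867.12 ≈ 0.057662
Gain = 20 log₁₀(0.057662) ≈ -24.78 dB
∠T = 0.00° − 58.58° = -58.58°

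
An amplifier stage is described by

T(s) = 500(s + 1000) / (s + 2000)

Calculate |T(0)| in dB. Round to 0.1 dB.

48.0 dB

T(0) = 500·1000 / (2000) = 250
20 log₁₀(250) ≈ 47.96 dB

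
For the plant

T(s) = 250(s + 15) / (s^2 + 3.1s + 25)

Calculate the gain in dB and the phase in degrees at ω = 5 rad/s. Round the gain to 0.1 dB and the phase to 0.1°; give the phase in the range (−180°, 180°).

At s = jω = j5:
zero (s+15): 15 + j5 → |·| = √(15²+5²) = √250 ≈ 15.811, ∠ = arctan(5/15) ≈ 18.43°
quadratic: (j5)² + 3.1·j5 + 25 = 0 + j15.5 → |·| ≈ 15.5, ∠ ≈ 90.00°
|T| = 250 · 15.811 / 15.5 ≈ 255.02
Gain = 20 log₁₀(255.02) ≈ 48.13 dB
∠T = 18.43° − 90.00° = -71.57°

48.1 dB, -71.6°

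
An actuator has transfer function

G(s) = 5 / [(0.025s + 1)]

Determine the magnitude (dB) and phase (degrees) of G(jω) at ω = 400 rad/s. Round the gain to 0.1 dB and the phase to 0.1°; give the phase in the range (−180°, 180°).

At ω = 400 rad/s:
pole (1 + j400·0.025) = 1 + j10 → |·| ≈ 10.05, ∠ ≈ 84.29°
|G| = 5 · 1 / (10.05) ≈ 0.49751
Gain = 20 log₁₀(0.49751) ≈ -6.06 dB
∠G = (0°) − (84.29°) = -84.29°

-6.1 dB, -84.3°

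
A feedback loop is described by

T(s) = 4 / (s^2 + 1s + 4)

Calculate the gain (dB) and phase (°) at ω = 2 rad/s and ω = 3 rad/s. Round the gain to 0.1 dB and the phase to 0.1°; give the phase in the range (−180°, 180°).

ω = 2: 6.0 dB, -90.0°; ω = 3: -3.3 dB, -149.0°

At s = jω = j2:
quadratic: (j2)² + 1·j2 + 4 = 0 + j2 → |·| ≈ 2, ∠ ≈ 90.00°
|T| = 4 / 2 ≈ 2
Gain = 20 log₁₀(2) ≈ 6.02 dB
∠T = 0.00° − 90.00° = -90.00°

At s = jω = j3:
quadratic: (j3)² + 1·j3 + 4 = -5 + j3 → |·| ≈ 5.831, ∠ ≈ 149.04°
|T| = 4 / 5.831 ≈ 0.68599
Gain = 20 log₁₀(0.68599) ≈ -3.27 dB
∠T = 0.00° − 149.04° = -149.04°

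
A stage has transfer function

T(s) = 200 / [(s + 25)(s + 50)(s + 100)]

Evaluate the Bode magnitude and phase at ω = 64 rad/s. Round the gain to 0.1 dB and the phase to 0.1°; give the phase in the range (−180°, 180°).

At s = jω = j64:
pole (s+25): 25 + j64 → |·| = √(25²+64²) = √4721 ≈ 68.71, ∠ = arctan(64/25) ≈ 68.66°
pole (s+50): 50 + j64 → |·| = √(50²+64²) = √6596 ≈ 81.216, ∠ = arctan(64/50) ≈ 52.00°
pole (s+100): 100 + j64 → |·| = √(100²+64²) = √14096 ≈ 118.73, ∠ = arctan(64/100) ≈ 32.62°
|T| = 200 / 6.6256e+05 ≈ 0.00030186
Gain = 20 log₁₀(0.00030186) ≈ -70.40 dB
∠T = 0.00° − 153.28° = -153.28°

-70.4 dB, -153.3°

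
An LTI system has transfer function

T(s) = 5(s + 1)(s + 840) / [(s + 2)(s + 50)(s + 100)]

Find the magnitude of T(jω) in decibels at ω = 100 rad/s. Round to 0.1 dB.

-11.5 dB

At s = jω = j100:
zero (s+1): 1 + j100 → |·| = √(1²+100²) = √10001 ≈ 100, ∠ = arctan(100/1) ≈ 89.43°
zero (s+840): 840 + j100 → |·| = √(840²+100²) = √715600 ≈ 845.93, ∠ = arctan(100/840) ≈ 6.79°
pole (s+2): 2 + j100 → |·| = √(2²+100²) = √10004 ≈ 100.02, ∠ = arctan(100/2) ≈ 88.85°
pole (s+50): 50 + j100 → |·| = √(50²+100²) = √12500 ≈ 111.8, ∠ = arctan(100/50) ≈ 63.43°
pole (s+100): 100 + j100 → |·| = √(100²+100²) = √20000 ≈ 141.42, ∠ = arctan(100/100) ≈ 45.00°
|T| = 5 · 84593 / 1.5814e+06 ≈ 0.26746
Gain = 20 log₁₀(0.26746) ≈ -11.45 dB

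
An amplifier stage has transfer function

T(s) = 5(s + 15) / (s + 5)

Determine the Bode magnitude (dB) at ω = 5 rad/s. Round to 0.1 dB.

21.0 dB

At s = jω = j5:
zero (s+15): 15 + j5 → |·| = √(15²+5²) = √250 ≈ 15.811, ∠ = arctan(5/15) ≈ 18.43°
pole (s+5): 5 + j5 → |·| = √(5²+5²) = √50 ≈ 7.0711, ∠ = arctan(5/5) ≈ 45.00°
|T| = 5 · 15.811 / 7.0711 ≈ 11.18
Gain = 20 log₁₀(11.18) ≈ 20.97 dB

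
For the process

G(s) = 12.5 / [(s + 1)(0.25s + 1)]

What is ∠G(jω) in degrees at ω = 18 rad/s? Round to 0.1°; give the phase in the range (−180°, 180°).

At ω = 18 rad/s:
pole (1 + j18·1) = 1 + j18 → |·| ≈ 18.028, ∠ ≈ 86.82°
pole (1 + j18·0.25) = 1 + j4.5 → |·| ≈ 4.6098, ∠ ≈ 77.47°
∠G = (0°) − (86.82° + 77.47°) = -164.29°

-164.3°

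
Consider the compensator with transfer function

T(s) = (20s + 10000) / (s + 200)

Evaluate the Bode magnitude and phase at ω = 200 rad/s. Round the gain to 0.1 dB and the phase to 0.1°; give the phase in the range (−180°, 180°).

Substitute s = j200:
Numerator: 20(j200) + 10000 = 10000 + j4000
Denominator: (j200) + 200 = 200 + j200
|N| = √(10000² + 4000²) ≈ 10770, ∠N ≈ 21.80°
|D| = √(200² + 200²) ≈ 282.84, ∠D ≈ 45.00°
|T| = 10770 / 282.84 ≈ 38.078
Gain = 20 log₁₀(38.078) ≈ 31.61 dB
∠T = 21.80° − 45.00° = -23.20°

31.6 dB, -23.2°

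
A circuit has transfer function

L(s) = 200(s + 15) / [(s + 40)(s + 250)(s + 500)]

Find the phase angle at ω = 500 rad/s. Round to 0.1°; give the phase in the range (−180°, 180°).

-105.6°

At s = jω = j500:
zero (s+15): 15 + j500 → |·| = √(15²+500²) = √250225 ≈ 500.22, ∠ = arctan(500/15) ≈ 88.28°
pole (s+40): 40 + j500 → |·| = √(40²+500²) = √251600 ≈ 501.6, ∠ = arctan(500/40) ≈ 85.43°
pole (s+250): 250 + j500 → |·| = √(250²+500²) = √312500 ≈ 559.02, ∠ = arctan(500/250) ≈ 63.43°
pole (s+500): 500 + j500 → |·| = √(500²+500²) = √500000 ≈ 707.11, ∠ = arctan(500/500) ≈ 45.00°
∠L = 88.28° − 193.86° = -105.58°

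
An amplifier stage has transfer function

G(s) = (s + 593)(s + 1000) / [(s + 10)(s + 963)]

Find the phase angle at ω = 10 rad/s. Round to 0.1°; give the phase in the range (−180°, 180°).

-44.1°

At s = jω = j10:
zero (s+593): 593 + j10 → |·| = √(593²+10²) = √351749 ≈ 593.08, ∠ = arctan(10/593) ≈ 0.97°
zero (s+1000): 1000 + j10 → |·| = √(1000²+10²) = √1000100 ≈ 1000, ∠ = arctan(10/1000) ≈ 0.57°
pole (s+10): 10 + j10 → |·| = √(10²+10²) = √200 ≈ 14.142, ∠ = arctan(10/10) ≈ 45.00°
pole (s+963): 963 + j10 → |·| = √(963²+10²) = √927469 ≈ 963.05, ∠ = arctan(10/963) ≈ 0.59°
∠G = 1.54° − 45.59° = -44.05°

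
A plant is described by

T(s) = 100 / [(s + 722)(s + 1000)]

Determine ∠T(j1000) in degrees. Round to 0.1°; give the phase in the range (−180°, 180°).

-99.2°

At s = jω = j1000:
pole (s+722): 722 + j1000 → |·| = √(722²+1000²) = √1521284 ≈ 1233.4, ∠ = arctan(1000/722) ≈ 54.17°
pole (s+1000): 1000 + j1000 → |·| = √(1000²+1000²) = √2000000 ≈ 1414.2, ∠ = arctan(1000/1000) ≈ 45.00°
∠T = 0.00° − 99.17° = -99.17°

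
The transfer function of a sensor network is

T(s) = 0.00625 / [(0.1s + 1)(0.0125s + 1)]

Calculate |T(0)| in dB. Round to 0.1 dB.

-44.1 dB

T(0) = 0.00625 · 1 / 1 = 0.00625
20 log₁₀(0.00625) ≈ -44.08 dB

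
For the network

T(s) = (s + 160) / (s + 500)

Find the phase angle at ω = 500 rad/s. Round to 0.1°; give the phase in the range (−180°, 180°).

Substitute s = j500:
Numerator: (j500) + 160 = 160 + j500
Denominator: (j500) + 500 = 500 + j500
|N| = √(160² + 500²) ≈ 524.98, ∠N ≈ 72.26°
|D| = √(500² + 500²) ≈ 707.11, ∠D ≈ 45.00°
∠T = 72.26° − 45.00° = 27.26°

27.3°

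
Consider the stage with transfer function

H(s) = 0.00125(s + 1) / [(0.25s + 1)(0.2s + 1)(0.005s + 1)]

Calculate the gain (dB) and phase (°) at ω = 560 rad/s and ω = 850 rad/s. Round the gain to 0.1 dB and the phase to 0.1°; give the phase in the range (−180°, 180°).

At ω = 560 rad/s:
zero (1 + j560·1) = 1 + j560 → |·| ≈ 560, ∠ ≈ 89.90°
pole (1 + j560·0.25) = 1 + j140 → |·| ≈ 140, ∠ ≈ 89.59°
pole (1 + j560·0.2) = 1 + j112 → |·| ≈ 112, ∠ ≈ 89.49°
pole (1 + j560·0.005) = 1 + j2.8 → |·| ≈ 2.9732, ∠ ≈ 70.35°
|H| = 0.00125 · 560 / (140 · 112 · 2.9732) ≈ 1.5015e-05
Gain = 20 log₁₀(1.5015e-05) ≈ -96.47 dB
∠H = (89.90°) − (89.59° + 89.49° + 70.35°) = -159.53°

At ω = 850 rad/s:
zero (1 + j850·1) = 1 + j850 → |·| ≈ 850, ∠ ≈ 89.93°
pole (1 + j850·0.25) = 1 + j212.5 → |·| ≈ 212.5, ∠ ≈ 89.73°
pole (1 + j850·0.2) = 1 + j170 → |·| ≈ 170, ∠ ≈ 89.66°
pole (1 + j850·0.005) = 1 + j4.25 → |·| ≈ 4.3661, ∠ ≈ 76.76°
|H| = 0.00125 · 850 / (212.5 · 170 · 4.3661) ≈ 6.7364e-06
Gain = 20 log₁₀(6.7364e-06) ≈ -103.43 dB
∠H = (89.93°) − (89.73° + 89.66° + 76.76°) = -166.22°

ω = 560: -96.5 dB, -159.5°; ω = 850: -103.4 dB, -166.2°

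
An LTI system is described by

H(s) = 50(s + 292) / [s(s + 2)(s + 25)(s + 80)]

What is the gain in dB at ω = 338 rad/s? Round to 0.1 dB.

-115.6 dB

At s = jω = j338:
zero (s+292): 292 + j338 → |·| = √(292²+338²) = √199508 ≈ 446.66, ∠ = arctan(338/292) ≈ 49.18°
pole (s+2): 2 + j338 → |·| = √(2²+338²) = √114248 ≈ 338.01, ∠ = arctan(338/2) ≈ 89.66°
pole (s+25): 25 + j338 → |·| = √(25²+338²) = √114869 ≈ 338.92, ∠ = arctan(338/25) ≈ 85.77°
pole (s+80): 80 + j338 → |·| = √(80²+338²) = √120644 ≈ 347.34, ∠ = arctan(338/80) ≈ 76.68°
pole at origin: |s| = 338, ∠ = 90.00° (in denominator)
|H| = 50 · 446.66 / 1.3449e+10 ≈ 1.6606e-06
Gain = 20 log₁₀(1.6606e-06) ≈ -115.59 dB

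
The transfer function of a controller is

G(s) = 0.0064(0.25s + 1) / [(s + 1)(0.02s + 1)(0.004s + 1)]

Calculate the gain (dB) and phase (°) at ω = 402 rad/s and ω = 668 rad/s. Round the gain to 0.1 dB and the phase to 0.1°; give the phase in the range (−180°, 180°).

ω = 402: -79.6 dB, -141.5°; ω = 668: -87.6 dB, -155.5°

At ω = 402 rad/s:
zero (1 + j402·0.25) = 1 + j100.5 → |·| ≈ 100.5, ∠ ≈ 89.43°
pole (1 + j402·1) = 1 + j402 → |·| ≈ 402, ∠ ≈ 89.86°
pole (1 + j402·0.02) = 1 + j8.04 → |·| ≈ 8.102, ∠ ≈ 82.91°
pole (1 + j402·0.004) = 1 + j1.608 → |·| ≈ 1.8936, ∠ ≈ 58.12°
|G| = 0.0064 · 100.5 / (402 · 8.102 · 1.8936) ≈ 0.00010429
Gain = 20 log₁₀(0.00010429) ≈ -79.64 dB
∠G = (89.43°) − (89.86° + 82.91° + 58.12°) = -141.46°

At ω = 668 rad/s:
zero (1 + j668·0.25) = 1 + j167 → |·| ≈ 167, ∠ ≈ 89.66°
pole (1 + j668·1) = 1 + j668 → |·| ≈ 668, ∠ ≈ 89.91°
pole (1 + j668·0.02) = 1 + j13.36 → |·| ≈ 13.397, ∠ ≈ 85.72°
pole (1 + j668·0.004) = 1 + j2.672 → |·| ≈ 2.853, ∠ ≈ 69.48°
|G| = 0.0064 · 167 / (668 · 13.397 · 2.853) ≈ 4.1861e-05
Gain = 20 log₁₀(4.1861e-05) ≈ -87.56 dB
∠G = (89.66°) − (89.91° + 85.72° + 69.48°) = -155.45°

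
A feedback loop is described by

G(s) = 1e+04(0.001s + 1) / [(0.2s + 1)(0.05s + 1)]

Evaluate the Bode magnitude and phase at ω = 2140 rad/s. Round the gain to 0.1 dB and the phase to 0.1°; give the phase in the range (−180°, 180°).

At ω = 2140 rad/s:
zero (1 + j2140·0.001) = 1 + j2.14 → |·| ≈ 2.3621, ∠ ≈ 64.95°
pole (1 + j2140·0.2) = 1 + j428 → |·| ≈ 428, ∠ ≈ 89.87°
pole (1 + j2140·0.05) = 1 + j107 → |·| ≈ 107, ∠ ≈ 89.46°
|G| = 1e+04 · 2.3621 / (428 · 107) ≈ 0.51579
Gain = 20 log₁₀(0.51579) ≈ -5.75 dB
∠G = (64.95°) − (89.87° + 89.46°) = -114.38°

-5.8 dB, -114.4°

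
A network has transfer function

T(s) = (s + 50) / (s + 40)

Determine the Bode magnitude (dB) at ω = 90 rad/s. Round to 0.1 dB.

0.4 dB

At s = jω = j90:
zero (s+50): 50 + j90 → |·| = √(50²+90²) = √10600 ≈ 102.96, ∠ = arctan(90/50) ≈ 60.95°
pole (s+40): 40 + j90 → |·| = √(40²+90²) = √9700 ≈ 98.489, ∠ = arctan(90/40) ≈ 66.04°
|T| = 1 · 102.96 / 98.489 ≈ 1.0454
Gain = 20 log₁₀(1.0454) ≈ 0.39 dB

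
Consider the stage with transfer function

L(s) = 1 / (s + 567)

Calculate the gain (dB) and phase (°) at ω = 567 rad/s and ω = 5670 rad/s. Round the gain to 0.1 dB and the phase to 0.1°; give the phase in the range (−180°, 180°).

Substitute s = j567:
Numerator: 1 = 1 + j0
Denominator: (j567) + 567 = 567 + j567
|N| = √(1² + 0²) ≈ 1, ∠N ≈ 0.00°
|D| = √(567² + 567²) ≈ 801.86, ∠D ≈ 45.00°
|L| = 1 / 801.86 ≈ 0.0012471
Gain = 20 log₁₀(0.0012471) ≈ -58.08 dB
∠L = 0.00° − 45.00° = -45.00°

Substitute s = j5670:
Numerator: 1 = 1 + j0
Denominator: (j5670) + 567 = 567 + j5670
|N| = √(1² + 0²) ≈ 1, ∠N ≈ 0.00°
|D| = √(567² + 5670²) ≈ 5698.3, ∠D ≈ 84.29°
|L| = 1 / 5698.3 ≈ 0.00017549
Gain = 20 log₁₀(0.00017549) ≈ -75.11 dB
∠L = 0.00° − 84.29° = -84.29°

ω = 567: -58.1 dB, -45.0°; ω = 5670: -75.1 dB, -84.3°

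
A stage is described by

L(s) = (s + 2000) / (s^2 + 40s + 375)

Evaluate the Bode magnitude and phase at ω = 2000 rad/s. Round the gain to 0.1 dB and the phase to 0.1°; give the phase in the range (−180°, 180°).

Substitute s = j2000:
Numerator: (j2000) + 2000 = 2000 + j2000
Denominator: (j2000)^2 + 40(j2000) + 375 = -3999625 + j80000
|N| = √(2000² + 2000²) ≈ 2828.4, ∠N ≈ 45.00°
|D| = √(3999625² + 80000²) ≈ 4.0004e+06, ∠D ≈ 178.85°
|L| = 2828.4 / 4.0004e+06 ≈ 0.00070703
Gain = 20 log₁₀(0.00070703) ≈ -63.01 dB
∠L = 45.00° − 178.85° = -133.85°

-63.0 dB, -133.9°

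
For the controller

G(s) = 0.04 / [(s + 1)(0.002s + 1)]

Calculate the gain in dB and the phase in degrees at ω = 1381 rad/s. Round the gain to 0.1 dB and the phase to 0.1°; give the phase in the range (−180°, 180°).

-100.1 dB, -160.1°

At ω = 1381 rad/s:
pole (1 + j1381·1) = 1 + j1381 → |·| ≈ 1381, ∠ ≈ 89.96°
pole (1 + j1381·0.002) = 1 + j2.762 → |·| ≈ 2.9375, ∠ ≈ 70.10°
|G| = 0.04 · 1 / (1381 · 2.9375) ≈ 9.8603e-06
Gain = 20 log₁₀(9.8603e-06) ≈ -100.12 dB
∠G = (0°) − (89.96° + 70.10°) = -160.06°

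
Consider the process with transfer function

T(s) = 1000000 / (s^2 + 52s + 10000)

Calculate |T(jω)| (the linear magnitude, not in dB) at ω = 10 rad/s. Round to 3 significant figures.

At s = jω = j10:
quadratic: (j10)² + 52·j10 + 10000 = 9900 + j520 → |·| ≈ 9913.6, ∠ ≈ 3.01°
|T| = 1000000 / 9913.6 ≈ 100.87

101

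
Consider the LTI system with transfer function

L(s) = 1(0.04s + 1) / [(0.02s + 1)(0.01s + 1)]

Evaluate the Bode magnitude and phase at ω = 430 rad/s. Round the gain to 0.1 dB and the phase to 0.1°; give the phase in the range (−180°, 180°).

-6.9 dB, -73.6°

At ω = 430 rad/s:
zero (1 + j430·0.04) = 1 + j17.2 → |·| ≈ 17.229, ∠ ≈ 86.67°
pole (1 + j430·0.02) = 1 + j8.6 → |·| ≈ 8.6579, ∠ ≈ 83.37°
pole (1 + j430·0.01) = 1 + j4.3 → |·| ≈ 4.4147, ∠ ≈ 76.91°
|L| = 1 · 17.229 / (8.6579 · 4.4147) ≈ 0.45076
Gain = 20 log₁₀(0.45076) ≈ -6.92 dB
∠L = (86.67°) − (83.37° + 76.91°) = -73.61°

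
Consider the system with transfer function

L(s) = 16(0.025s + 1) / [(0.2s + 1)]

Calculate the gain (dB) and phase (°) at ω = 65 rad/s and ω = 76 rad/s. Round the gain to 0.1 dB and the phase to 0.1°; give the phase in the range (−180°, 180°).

ω = 65: 7.4 dB, -27.2°; ω = 76: 7.1 dB, -24.0°

At ω = 65 rad/s:
zero (1 + j65·0.025) = 1 + j1.625 → |·| ≈ 1.908, ∠ ≈ 58.39°
pole (1 + j65·0.2) = 1 + j13 → |·| ≈ 13.038, ∠ ≈ 85.60°
|L| = 16 · 1.908 / (13.038) ≈ 2.3415
Gain = 20 log₁₀(2.3415) ≈ 7.39 dB
∠L = (58.39°) − (85.60°) = -27.21°

At ω = 76 rad/s:
zero (1 + j76·0.025) = 1 + j1.9 → |·| ≈ 2.1471, ∠ ≈ 62.24°
pole (1 + j76·0.2) = 1 + j15.2 → |·| ≈ 15.233, ∠ ≈ 86.24°
|L| = 16 · 2.1471 / (15.233) ≈ 2.2552
Gain = 20 log₁₀(2.2552) ≈ 7.06 dB
∠L = (62.24°) − (86.24°) = -24.00°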